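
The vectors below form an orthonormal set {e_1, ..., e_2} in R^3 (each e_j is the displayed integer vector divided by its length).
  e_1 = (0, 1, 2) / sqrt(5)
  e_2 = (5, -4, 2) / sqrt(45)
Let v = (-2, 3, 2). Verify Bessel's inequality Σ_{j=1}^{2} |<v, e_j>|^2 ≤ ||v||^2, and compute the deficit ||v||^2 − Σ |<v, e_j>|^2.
Σ |<v, e_j>|^2 = 17; ||v||^2 = 17; deficit = 0

Write each e_j = u_j / sqrt(<u_j, u_j>) where u_j is the displayed integer vector. Then <v, e_j> = <v, u_j> / sqrt(<u_j, u_j>), so |<v, e_j>|^2 = <v, u_j>^2 / <u_j, u_j>.
Coefficients: <v, e_1> = 7/sqrt(5), <v, e_2> = -18/sqrt(45).
Square and sum: Σ |<v, e_j>|^2 = 17.
Compute ||v||^2 = v·v = 17.
Deficit = 17 − 17 = 0 ≥ 0, confirming Bessel's inequality. (The deficit equals ||v − Σ <v,e_j> e_j||^2, the squared distance from v to span{e_j}.)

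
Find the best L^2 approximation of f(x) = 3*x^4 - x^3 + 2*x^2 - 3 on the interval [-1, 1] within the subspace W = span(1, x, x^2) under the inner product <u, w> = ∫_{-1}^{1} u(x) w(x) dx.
g(x) = 32*x^2/7 - 3*x/5 - 114/35

The best approximation g ∈ W is the orthogonal projection of f onto W. Writing g = a_0 + a_1 x + a_2 x^2, the coefficients solve the normal equations G · a = b where
  G_{ij} = <φ_i, φ_j> and b_i = <f, φ_i>, with φ_0 = 1, φ_1 = x, φ_2 = x^2.
G =
  [2, 0, 2/3]
  [0, 2/3, 0]
  [2/3, 0, 2/5],
b = (-52/15, -2/5, -12/35).
Solving gives a_0 = -114/35, a_1 = -3/5, a_2 = 32/7, so
  g(x) = 32*x^2/7 - 3*x/5 - 114/35.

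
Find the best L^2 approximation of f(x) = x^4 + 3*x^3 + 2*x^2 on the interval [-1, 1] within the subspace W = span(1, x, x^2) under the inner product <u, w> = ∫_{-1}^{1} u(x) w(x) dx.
g(x) = 20*x^2/7 + 9*x/5 - 3/35

The best approximation g ∈ W is the orthogonal projection of f onto W. Writing g = a_0 + a_1 x + a_2 x^2, the coefficients solve the normal equations G · a = b where
  G_{ij} = <φ_i, φ_j> and b_i = <f, φ_i>, with φ_0 = 1, φ_1 = x, φ_2 = x^2.
G =
  [2, 0, 2/3]
  [0, 2/3, 0]
  [2/3, 0, 2/5],
b = (26/15, 6/5, 38/35).
Solving gives a_0 = -3/35, a_1 = 9/5, a_2 = 20/7, so
  g(x) = 20*x^2/7 + 9*x/5 - 3/35.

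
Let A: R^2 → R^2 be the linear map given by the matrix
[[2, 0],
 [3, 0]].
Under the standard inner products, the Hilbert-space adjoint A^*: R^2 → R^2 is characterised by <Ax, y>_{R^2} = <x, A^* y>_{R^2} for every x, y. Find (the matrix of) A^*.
A^* = A^T =
[[2, 3],
 [0, 0]]

For real matrices with standard dot products, the defining identity <Ax, y> = <x, A^* y> gives (Ax)^T y = x^T (A^*) y, i.e. x^T A^T y = x^T (A^*) y. Since this holds for all x, y, we must have A^* = A^T. Therefore
A^* =
[[2, 3],
 [0, 0]].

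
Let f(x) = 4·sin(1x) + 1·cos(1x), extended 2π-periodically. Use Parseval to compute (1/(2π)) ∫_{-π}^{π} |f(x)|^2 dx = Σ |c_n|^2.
Σ |c_n|^2 = 17/2

Expand |f|^2 and use orthogonality of {sin(nx), cos(mx)} on [-π, π]:
  ∫_{-π}^{π} sin(nx)^2 dx = π, ∫ cos(mx)^2 dx = π, and cross terms integrate to 0.
So ∫_{-π}^{π} f(x)^2 dx = 4^2 · π + 1^2 · π = (16 + 1)π.
Divide by 2π: (16 + 1)/2 = 17/2.
By Parseval, this equals Σ |c_n|^2.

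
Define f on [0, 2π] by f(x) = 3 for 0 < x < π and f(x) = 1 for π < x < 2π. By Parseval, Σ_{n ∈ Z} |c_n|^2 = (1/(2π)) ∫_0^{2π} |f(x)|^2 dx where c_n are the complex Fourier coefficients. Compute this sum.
Σ |c_n|^2 = 5

Parseval equates the L^2 energy of f (normalised by 1/(2π)) with the ℓ^2 sum of its Fourier coefficients: (1/(2π)) ∫_0^{2π} |f|^2 = Σ |c_n|^2.
Compute the left side: (1/(2π)) [∫_0^π 3^2 dx + ∫_π^{2π} 1^2 dx] = (1/(2π)) · (9π + 1π) = (9 + 1)/2 = 5.
So Σ_{n ∈ Z} |c_n|^2 = 5.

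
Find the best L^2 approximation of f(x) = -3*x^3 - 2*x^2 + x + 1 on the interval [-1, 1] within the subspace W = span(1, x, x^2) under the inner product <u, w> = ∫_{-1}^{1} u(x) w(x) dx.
g(x) = -2*x^2 - 4*x/5 + 1

The best approximation g ∈ W is the orthogonal projection of f onto W. Writing g = a_0 + a_1 x + a_2 x^2, the coefficients solve the normal equations G · a = b where
  G_{ij} = <φ_i, φ_j> and b_i = <f, φ_i>, with φ_0 = 1, φ_1 = x, φ_2 = x^2.
G =
  [2, 0, 2/3]
  [0, 2/3, 0]
  [2/3, 0, 2/5],
b = (2/3, -8/15, -2/15).
Solving gives a_0 = 1, a_1 = -4/5, a_2 = -2, so
  g(x) = -2*x^2 - 4*x/5 + 1.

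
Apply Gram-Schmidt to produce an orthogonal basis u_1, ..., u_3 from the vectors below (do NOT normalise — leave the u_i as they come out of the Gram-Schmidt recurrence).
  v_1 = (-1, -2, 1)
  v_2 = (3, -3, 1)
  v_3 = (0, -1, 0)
Orthogonal basis:
  u_1 = (-1, -2, 1)
  u_2 = (11/3, -5/3, 1/3)
  u_3 = (-2/49, -8/49, -18/49)

Apply the Gram-Schmidt recurrence
  u_1 = v_1
  u_i = v_i − Σ_{j<i} ((v_i · u_j) / (u_j · u_j)) · u_j.

Step by step this gives:
  u_1 = (-1, -2, 1)
  u_2 = (11/3, -5/3, 1/3)
  u_3 = (-2/49, -8/49, -18/49)

Orthogonality check:
  u_2 · u_1 = 0 (should be 0)
  u_3 · u_1 = 0 (should be 0)
  u_3 · u_2 = 0 (should be 0)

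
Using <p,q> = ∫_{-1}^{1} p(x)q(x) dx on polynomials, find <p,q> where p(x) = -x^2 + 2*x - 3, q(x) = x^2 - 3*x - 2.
<p,q> = 104/15

Expand the product: p(x)·q(x) = -x^4 + 5*x^3 - 7*x^2 + 5*x + 6.
∫_{-1}^{1} of each monomial x^k gives [2/(k+1) if k even, 0 if k odd]. Integrating term-by-term (or equivalently evaluating the antiderivative F(x) = -x^5/5 + 5*x^4/4 - 7*x^3/3 + 5*x^2/2 + 6*x at the endpoints):
  F(1) − F(−1) = 433/60 − (17/60) = 104/15.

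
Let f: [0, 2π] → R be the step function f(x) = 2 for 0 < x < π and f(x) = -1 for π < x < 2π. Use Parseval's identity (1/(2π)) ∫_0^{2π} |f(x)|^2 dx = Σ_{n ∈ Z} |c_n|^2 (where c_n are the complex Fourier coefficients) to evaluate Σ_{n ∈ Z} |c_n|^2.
Σ |c_n|^2 = 5/2

Parseval equates the L^2 energy of f (normalised by 1/(2π)) with the ℓ^2 sum of its Fourier coefficients: (1/(2π)) ∫_0^{2π} |f|^2 = Σ |c_n|^2.
Compute the left side: (1/(2π)) [∫_0^π 2^2 dx + ∫_π^{2π} (-1)^2 dx] = (1/(2π)) · (4π + 1π) = (4 + 1)/2 = 5/2.
So Σ_{n ∈ Z} |c_n|^2 = 5/2.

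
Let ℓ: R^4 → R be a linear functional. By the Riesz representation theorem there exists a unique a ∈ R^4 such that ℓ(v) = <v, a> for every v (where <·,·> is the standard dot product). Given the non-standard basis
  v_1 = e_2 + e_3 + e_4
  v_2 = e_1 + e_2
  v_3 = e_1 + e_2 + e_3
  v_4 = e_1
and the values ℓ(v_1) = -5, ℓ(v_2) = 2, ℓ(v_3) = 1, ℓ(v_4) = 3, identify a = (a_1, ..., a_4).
a = (3, -1, -1, -3)

Write a = (a_1, ..., a_4) in the standard basis. For each basis vector v_i, ℓ(v_i) = <v_i, a> is a linear equation in the a_j's. Collect the n equations into a matrix system V a = ℓ, where row i of V is v_i (expressed in the standard basis). Since V is invertible (lower-triangular with 1s on the diagonal, up to permutation), solve by back-substitution:
  V =
[[0, 1, 1, 1],
 [1, 1, 0, 0],
 [1, 1, 1, 0],
 [1, 0, 0, 0]]
  V a = (-5, 2, 1, 3)
Solving gives a = (3, -1, -1, -3).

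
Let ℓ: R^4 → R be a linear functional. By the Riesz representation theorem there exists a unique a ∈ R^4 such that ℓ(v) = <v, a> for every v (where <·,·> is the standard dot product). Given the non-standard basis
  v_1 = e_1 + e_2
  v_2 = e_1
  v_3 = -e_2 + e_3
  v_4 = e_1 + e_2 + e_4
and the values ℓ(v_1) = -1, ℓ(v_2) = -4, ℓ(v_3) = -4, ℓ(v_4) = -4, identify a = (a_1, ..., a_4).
a = (-4, 3, -1, -3)

Write a = (a_1, ..., a_4) in the standard basis. For each basis vector v_i, ℓ(v_i) = <v_i, a> is a linear equation in the a_j's. Collect the n equations into a matrix system V a = ℓ, where row i of V is v_i (expressed in the standard basis). Since V is invertible (lower-triangular with 1s on the diagonal, up to permutation), solve by back-substitution:
  V =
[[1, 1, 0, 0],
 [1, 0, 0, 0],
 [0, -1, 1, 0],
 [1, 1, 0, 1]]
  V a = (-1, -4, -4, -4)
Solving gives a = (-4, 3, -1, -3).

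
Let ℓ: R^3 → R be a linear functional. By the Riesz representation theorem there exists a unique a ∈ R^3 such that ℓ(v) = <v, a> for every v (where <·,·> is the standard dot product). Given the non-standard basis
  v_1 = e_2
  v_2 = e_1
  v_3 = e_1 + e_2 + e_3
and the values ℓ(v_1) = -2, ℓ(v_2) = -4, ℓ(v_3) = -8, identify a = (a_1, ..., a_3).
a = (-4, -2, -2)

Write a = (a_1, ..., a_3) in the standard basis. For each basis vector v_i, ℓ(v_i) = <v_i, a> is a linear equation in the a_j's. Collect the n equations into a matrix system V a = ℓ, where row i of V is v_i (expressed in the standard basis). Since V is invertible (lower-triangular with 1s on the diagonal, up to permutation), solve by back-substitution:
  V =
[[0, 1, 0],
 [1, 0, 0],
 [1, 1, 1]]
  V a = (-2, -4, -8)
Solving gives a = (-4, -2, -2).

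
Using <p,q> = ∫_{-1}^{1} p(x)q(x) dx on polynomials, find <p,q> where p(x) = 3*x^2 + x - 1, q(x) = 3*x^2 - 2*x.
<p,q> = 4/15

Expand the product: p(x)·q(x) = 9*x^4 - 3*x^3 - 5*x^2 + 2*x.
∫_{-1}^{1} of each monomial x^k gives [2/(k+1) if k even, 0 if k odd]. Integrating term-by-term (or equivalently evaluating the antiderivative F(x) = 9*x^5/5 - 3*x^4/4 - 5*x^3/3 + x^2 at the endpoints):
  F(1) − F(−1) = 23/60 − (7/60) = 4/15.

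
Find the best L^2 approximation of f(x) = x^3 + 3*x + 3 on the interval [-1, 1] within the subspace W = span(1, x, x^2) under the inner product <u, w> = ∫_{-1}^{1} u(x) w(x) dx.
g(x) = 18*x/5 + 3

The best approximation g ∈ W is the orthogonal projection of f onto W. Writing g = a_0 + a_1 x + a_2 x^2, the coefficients solve the normal equations G · a = b where
  G_{ij} = <φ_i, φ_j> and b_i = <f, φ_i>, with φ_0 = 1, φ_1 = x, φ_2 = x^2.
G =
  [2, 0, 2/3]
  [0, 2/3, 0]
  [2/3, 0, 2/5],
b = (6, 12/5, 2).
Solving gives a_0 = 3, a_1 = 18/5, a_2 = 0, so
  g(x) = 18*x/5 + 3.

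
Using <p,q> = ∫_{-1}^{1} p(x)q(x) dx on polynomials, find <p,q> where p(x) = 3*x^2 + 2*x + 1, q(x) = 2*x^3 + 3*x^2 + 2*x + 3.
<p,q> = 328/15

Expand the product: p(x)·q(x) = 6*x^5 + 13*x^4 + 14*x^3 + 16*x^2 + 8*x + 3.
∫_{-1}^{1} of each monomial x^k gives [2/(k+1) if k even, 0 if k odd]. Integrating term-by-term (or equivalently evaluating the antiderivative F(x) = x^6 + 13*x^5/5 + 7*x^4/2 + 16*x^3/3 + 4*x^2 + 3*x at the endpoints):
  F(1) − F(−1) = 583/30 − (-73/30) = 328/15.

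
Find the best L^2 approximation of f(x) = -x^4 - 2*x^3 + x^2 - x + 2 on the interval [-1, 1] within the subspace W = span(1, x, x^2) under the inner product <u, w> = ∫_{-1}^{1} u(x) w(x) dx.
g(x) = x^2/7 - 11*x/5 + 73/35

The best approximation g ∈ W is the orthogonal projection of f onto W. Writing g = a_0 + a_1 x + a_2 x^2, the coefficients solve the normal equations G · a = b where
  G_{ij} = <φ_i, φ_j> and b_i = <f, φ_i>, with φ_0 = 1, φ_1 = x, φ_2 = x^2.
G =
  [2, 0, 2/3]
  [0, 2/3, 0]
  [2/3, 0, 2/5],
b = (64/15, -22/15, 152/105).
Solving gives a_0 = 73/35, a_1 = -11/5, a_2 = 1/7, so
  g(x) = x^2/7 - 11*x/5 + 73/35.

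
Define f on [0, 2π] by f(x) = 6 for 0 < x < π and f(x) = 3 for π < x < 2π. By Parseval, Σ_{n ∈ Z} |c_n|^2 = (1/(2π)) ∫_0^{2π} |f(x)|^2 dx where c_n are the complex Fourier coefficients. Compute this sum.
Σ |c_n|^2 = 45/2

Parseval equates the L^2 energy of f (normalised by 1/(2π)) with the ℓ^2 sum of its Fourier coefficients: (1/(2π)) ∫_0^{2π} |f|^2 = Σ |c_n|^2.
Compute the left side: (1/(2π)) [∫_0^π 6^2 dx + ∫_π^{2π} 3^2 dx] = (1/(2π)) · (36π + 9π) = (36 + 9)/2 = 45/2.
So Σ_{n ∈ Z} |c_n|^2 = 45/2.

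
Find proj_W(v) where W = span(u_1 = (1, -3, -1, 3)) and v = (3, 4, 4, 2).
proj_W(v) = (-7/20, 21/20, 7/20, -21/20)

Set up U = [u_1 | ... | u_1] ∈ R^(4×1). The projector onto W = col(U) is P = U (U^T U)^(-1) U^T.
Compute U^T U =
  [20],
and U^T v = (-7).
Solve U^T U · c = U^T v for the coefficients: c = (-7/20). The projection is proj_W(v) = U c.
Check: (v - proj_W(v)) · u_1 = 0  (should be 0).
Result: proj_W(v) = (-7/20, 21/20, 7/20, -21/20).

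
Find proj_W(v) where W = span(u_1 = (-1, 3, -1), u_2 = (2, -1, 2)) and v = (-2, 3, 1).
proj_W(v) = (-1/2, 3, -1/2)

Set up U = [u_1 | ... | u_2] ∈ R^(3×2). The projector onto W = col(U) is P = U (U^T U)^(-1) U^T.
Compute U^T U =
  [11, -7]
  [-7, 9],
and U^T v = (10, -5).
Solve U^T U · c = U^T v for the coefficients: c = (11/10, 3/10). The projection is proj_W(v) = U c.
Check: (v - proj_W(v)) · u_1 = 0  (should be 0).
Check: (v - proj_W(v)) · u_2 = 0  (should be 0).
Result: proj_W(v) = (-1/2, 3, -1/2).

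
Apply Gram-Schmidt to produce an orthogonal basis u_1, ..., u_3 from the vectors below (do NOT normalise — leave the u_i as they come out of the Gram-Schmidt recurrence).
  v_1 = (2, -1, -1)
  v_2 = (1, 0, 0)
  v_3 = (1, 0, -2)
Orthogonal basis:
  u_1 = (2, -1, -1)
  u_2 = (1/3, 1/3, 1/3)
  u_3 = (0, 1, -1)

Apply the Gram-Schmidt recurrence
  u_1 = v_1
  u_i = v_i − Σ_{j<i} ((v_i · u_j) / (u_j · u_j)) · u_j.

Step by step this gives:
  u_1 = (2, -1, -1)
  u_2 = (1/3, 1/3, 1/3)
  u_3 = (0, 1, -1)

Orthogonality check:
  u_2 · u_1 = 0 (should be 0)
  u_3 · u_1 = 0 (should be 0)
  u_3 · u_2 = 0 (should be 0)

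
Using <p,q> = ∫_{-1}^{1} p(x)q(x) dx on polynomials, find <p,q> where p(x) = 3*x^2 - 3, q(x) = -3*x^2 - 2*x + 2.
<p,q> = -28/5

Expand the product: p(x)·q(x) = -9*x^4 - 6*x^3 + 15*x^2 + 6*x - 6.
∫_{-1}^{1} of each monomial x^k gives [2/(k+1) if k even, 0 if k odd]. Integrating term-by-term (or equivalently evaluating the antiderivative F(x) = -9*x^5/5 - 3*x^4/2 + 5*x^3 + 3*x^2 - 6*x at the endpoints):
  F(1) − F(−1) = -13/10 − (43/10) = -28/5.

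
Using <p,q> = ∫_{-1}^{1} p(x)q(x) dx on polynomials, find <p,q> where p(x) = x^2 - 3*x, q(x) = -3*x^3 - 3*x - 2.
<p,q> = 124/15

Expand the product: p(x)·q(x) = -3*x^5 + 9*x^4 - 3*x^3 + 7*x^2 + 6*x.
∫_{-1}^{1} of each monomial x^k gives [2/(k+1) if k even, 0 if k odd]. Integrating term-by-term (or equivalently evaluating the antiderivative F(x) = -x^6/2 + 9*x^5/5 - 3*x^4/4 + 7*x^3/3 + 3*x^2 at the endpoints):
  F(1) − F(−1) = 353/60 − (-143/60) = 124/15.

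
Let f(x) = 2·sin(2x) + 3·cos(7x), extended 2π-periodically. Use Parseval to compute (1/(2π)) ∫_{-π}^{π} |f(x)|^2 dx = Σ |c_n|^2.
Σ |c_n|^2 = 13/2

Expand |f|^2 and use orthogonality of {sin(nx), cos(mx)} on [-π, π]:
  ∫_{-π}^{π} sin(nx)^2 dx = π, ∫ cos(mx)^2 dx = π, and cross terms integrate to 0.
So ∫_{-π}^{π} f(x)^2 dx = 2^2 · π + 3^2 · π = (4 + 9)π.
Divide by 2π: (4 + 9)/2 = 13/2.
By Parseval, this equals Σ |c_n|^2.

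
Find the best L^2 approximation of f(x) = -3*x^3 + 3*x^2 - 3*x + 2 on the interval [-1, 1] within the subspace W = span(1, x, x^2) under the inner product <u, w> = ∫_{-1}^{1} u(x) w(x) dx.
g(x) = 3*x^2 - 24*x/5 + 2

The best approximation g ∈ W is the orthogonal projection of f onto W. Writing g = a_0 + a_1 x + a_2 x^2, the coefficients solve the normal equations G · a = b where
  G_{ij} = <φ_i, φ_j> and b_i = <f, φ_i>, with φ_0 = 1, φ_1 = x, φ_2 = x^2.
G =
  [2, 0, 2/3]
  [0, 2/3, 0]
  [2/3, 0, 2/5],
b = (6, -16/5, 38/15).
Solving gives a_0 = 2, a_1 = -24/5, a_2 = 3, so
  g(x) = 3*x^2 - 24*x/5 + 2.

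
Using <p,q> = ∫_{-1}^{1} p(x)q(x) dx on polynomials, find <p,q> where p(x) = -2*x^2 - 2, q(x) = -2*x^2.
<p,q> = 64/15

Expand the product: p(x)·q(x) = 4*x^4 + 4*x^2.
∫_{-1}^{1} of each monomial x^k gives [2/(k+1) if k even, 0 if k odd]. Integrating term-by-term (or equivalently evaluating the antiderivative F(x) = 4*x^5/5 + 4*x^3/3 at the endpoints):
  F(1) − F(−1) = 32/15 − (-32/15) = 64/15.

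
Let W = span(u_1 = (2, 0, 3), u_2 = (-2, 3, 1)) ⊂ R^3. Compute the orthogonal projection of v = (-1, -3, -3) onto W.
proj_W(v) = (-46/181, -423/181, -633/181)

Set up U = [u_1 | ... | u_2] ∈ R^(3×2). The projector onto W = col(U) is P = U (U^T U)^(-1) U^T.
Compute U^T U =
  [13, -1]
  [-1, 14],
and U^T v = (-11, -10).
Solve U^T U · c = U^T v for the coefficients: c = (-164/181, -141/181). The projection is proj_W(v) = U c.
Check: (v - proj_W(v)) · u_1 = 0  (should be 0).
Check: (v - proj_W(v)) · u_2 = 0  (should be 0).
Result: proj_W(v) = (-46/181, -423/181, -633/181).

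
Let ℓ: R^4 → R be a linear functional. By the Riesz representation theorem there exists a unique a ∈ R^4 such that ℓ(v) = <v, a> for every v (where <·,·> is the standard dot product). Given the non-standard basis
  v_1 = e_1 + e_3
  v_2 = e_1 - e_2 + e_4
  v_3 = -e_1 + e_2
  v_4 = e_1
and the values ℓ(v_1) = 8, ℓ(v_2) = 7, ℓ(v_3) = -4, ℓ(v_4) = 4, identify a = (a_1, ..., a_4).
a = (4, 0, 4, 3)

Write a = (a_1, ..., a_4) in the standard basis. For each basis vector v_i, ℓ(v_i) = <v_i, a> is a linear equation in the a_j's. Collect the n equations into a matrix system V a = ℓ, where row i of V is v_i (expressed in the standard basis). Since V is invertible (lower-triangular with 1s on the diagonal, up to permutation), solve by back-substitution:
  V =
[[1, 0, 1, 0],
 [1, -1, 0, 1],
 [-1, 1, 0, 0],
 [1, 0, 0, 0]]
  V a = (8, 7, -4, 4)
Solving gives a = (4, 0, 4, 3).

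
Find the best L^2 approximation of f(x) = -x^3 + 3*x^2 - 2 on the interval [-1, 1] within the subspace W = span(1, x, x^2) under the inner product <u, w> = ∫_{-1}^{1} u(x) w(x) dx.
g(x) = 3*x^2 - 3*x/5 - 2

The best approximation g ∈ W is the orthogonal projection of f onto W. Writing g = a_0 + a_1 x + a_2 x^2, the coefficients solve the normal equations G · a = b where
  G_{ij} = <φ_i, φ_j> and b_i = <f, φ_i>, with φ_0 = 1, φ_1 = x, φ_2 = x^2.
G =
  [2, 0, 2/3]
  [0, 2/3, 0]
  [2/3, 0, 2/5],
b = (-2, -2/5, -2/15).
Solving gives a_0 = -2, a_1 = -3/5, a_2 = 3, so
  g(x) = 3*x^2 - 3*x/5 - 2.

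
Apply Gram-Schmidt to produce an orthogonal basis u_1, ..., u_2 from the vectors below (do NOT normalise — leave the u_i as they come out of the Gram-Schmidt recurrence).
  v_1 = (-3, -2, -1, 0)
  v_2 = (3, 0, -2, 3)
Orthogonal basis:
  u_1 = (-3, -2, -1, 0)
  u_2 = (3/2, -1, -5/2, 3)

Apply the Gram-Schmidt recurrence
  u_1 = v_1
  u_i = v_i − Σ_{j<i} ((v_i · u_j) / (u_j · u_j)) · u_j.

Step by step this gives:
  u_1 = (-3, -2, -1, 0)
  u_2 = (3/2, -1, -5/2, 3)

Orthogonality check:
  u_2 · u_1 = 0 (should be 0)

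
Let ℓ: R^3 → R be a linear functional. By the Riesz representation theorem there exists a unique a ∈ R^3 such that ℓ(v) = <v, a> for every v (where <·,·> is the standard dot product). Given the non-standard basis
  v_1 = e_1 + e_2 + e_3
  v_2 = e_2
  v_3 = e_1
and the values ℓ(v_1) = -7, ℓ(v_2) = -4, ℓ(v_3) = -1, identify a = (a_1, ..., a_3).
a = (-1, -4, -2)

Write a = (a_1, ..., a_3) in the standard basis. For each basis vector v_i, ℓ(v_i) = <v_i, a> is a linear equation in the a_j's. Collect the n equations into a matrix system V a = ℓ, where row i of V is v_i (expressed in the standard basis). Since V is invertible (lower-triangular with 1s on the diagonal, up to permutation), solve by back-substitution:
  V =
[[1, 1, 1],
 [0, 1, 0],
 [1, 0, 0]]
  V a = (-7, -4, -1)
Solving gives a = (-1, -4, -2).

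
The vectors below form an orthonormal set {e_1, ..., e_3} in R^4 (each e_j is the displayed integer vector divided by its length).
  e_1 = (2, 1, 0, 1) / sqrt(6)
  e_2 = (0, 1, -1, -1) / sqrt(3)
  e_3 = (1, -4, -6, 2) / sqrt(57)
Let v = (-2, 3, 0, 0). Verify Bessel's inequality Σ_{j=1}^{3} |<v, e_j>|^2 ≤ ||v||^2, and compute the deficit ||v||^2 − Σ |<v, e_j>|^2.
Σ |<v, e_j>|^2 = 251/38; ||v||^2 = 13; deficit = 243/38

Write each e_j = u_j / sqrt(<u_j, u_j>) where u_j is the displayed integer vector. Then <v, e_j> = <v, u_j> / sqrt(<u_j, u_j>), so |<v, e_j>|^2 = <v, u_j>^2 / <u_j, u_j>.
Coefficients: <v, e_1> = -1/sqrt(6), <v, e_2> = 3/sqrt(3), <v, e_3> = -14/sqrt(57).
Square and sum: Σ |<v, e_j>|^2 = 251/38.
Compute ||v||^2 = v·v = 13.
Deficit = 13 − 251/38 = 243/38 ≥ 0, confirming Bessel's inequality. (The deficit equals ||v − Σ <v,e_j> e_j||^2, the squared distance from v to span{e_j}.)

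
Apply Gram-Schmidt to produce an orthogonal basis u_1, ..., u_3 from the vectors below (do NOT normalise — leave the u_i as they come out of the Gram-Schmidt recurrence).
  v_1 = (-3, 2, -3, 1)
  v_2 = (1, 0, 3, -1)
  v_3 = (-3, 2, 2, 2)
Orthogonal basis:
  u_1 = (-3, 2, -3, 1)
  u_2 = (-16/23, 26/23, 30/23, -10/23)
  u_3 = (-2/3, -2/3, 1, 7/3)

Apply the Gram-Schmidt recurrence
  u_1 = v_1
  u_i = v_i − Σ_{j<i} ((v_i · u_j) / (u_j · u_j)) · u_j.

Step by step this gives:
  u_1 = (-3, 2, -3, 1)
  u_2 = (-16/23, 26/23, 30/23, -10/23)
  u_3 = (-2/3, -2/3, 1, 7/3)

Orthogonality check:
  u_2 · u_1 = 0 (should be 0)
  u_3 · u_1 = 0 (should be 0)
  u_3 · u_2 = 0 (should be 0)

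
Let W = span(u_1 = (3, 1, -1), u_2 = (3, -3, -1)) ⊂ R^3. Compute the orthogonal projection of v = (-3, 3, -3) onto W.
proj_W(v) = (-9/5, 3, 3/5)

Set up U = [u_1 | ... | u_2] ∈ R^(3×2). The projector onto W = col(U) is P = U (U^T U)^(-1) U^T.
Compute U^T U =
  [11, 7]
  [7, 19],
and U^T v = (-3, -15).
Solve U^T U · c = U^T v for the coefficients: c = (3/10, -9/10). The projection is proj_W(v) = U c.
Check: (v - proj_W(v)) · u_1 = 0  (should be 0).
Check: (v - proj_W(v)) · u_2 = 0  (should be 0).
Result: proj_W(v) = (-9/5, 3, 3/5).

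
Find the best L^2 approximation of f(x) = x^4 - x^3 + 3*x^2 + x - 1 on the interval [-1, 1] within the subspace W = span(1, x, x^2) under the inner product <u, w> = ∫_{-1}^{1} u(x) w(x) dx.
g(x) = 27*x^2/7 + 2*x/5 - 38/35

The best approximation g ∈ W is the orthogonal projection of f onto W. Writing g = a_0 + a_1 x + a_2 x^2, the coefficients solve the normal equations G · a = b where
  G_{ij} = <φ_i, φ_j> and b_i = <f, φ_i>, with φ_0 = 1, φ_1 = x, φ_2 = x^2.
G =
  [2, 0, 2/3]
  [0, 2/3, 0]
  [2/3, 0, 2/5],
b = (2/5, 4/15, 86/105).
Solving gives a_0 = -38/35, a_1 = 2/5, a_2 = 27/7, so
  g(x) = 27*x^2/7 + 2*x/5 - 38/35.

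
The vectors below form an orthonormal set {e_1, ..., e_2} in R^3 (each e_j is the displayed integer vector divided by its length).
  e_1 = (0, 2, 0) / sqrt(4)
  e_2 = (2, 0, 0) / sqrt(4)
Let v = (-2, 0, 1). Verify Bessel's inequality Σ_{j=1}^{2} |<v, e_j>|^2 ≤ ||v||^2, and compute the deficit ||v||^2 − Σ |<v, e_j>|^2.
Σ |<v, e_j>|^2 = 4; ||v||^2 = 5; deficit = 1

Write each e_j = u_j / sqrt(<u_j, u_j>) where u_j is the displayed integer vector. Then <v, e_j> = <v, u_j> / sqrt(<u_j, u_j>), so |<v, e_j>|^2 = <v, u_j>^2 / <u_j, u_j>.
Coefficients: <v, e_1> = 0/sqrt(4), <v, e_2> = -4/sqrt(4).
Square and sum: Σ |<v, e_j>|^2 = 4.
Compute ||v||^2 = v·v = 5.
Deficit = 5 − 4 = 1 ≥ 0, confirming Bessel's inequality. (The deficit equals ||v − Σ <v,e_j> e_j||^2, the squared distance from v to span{e_j}.)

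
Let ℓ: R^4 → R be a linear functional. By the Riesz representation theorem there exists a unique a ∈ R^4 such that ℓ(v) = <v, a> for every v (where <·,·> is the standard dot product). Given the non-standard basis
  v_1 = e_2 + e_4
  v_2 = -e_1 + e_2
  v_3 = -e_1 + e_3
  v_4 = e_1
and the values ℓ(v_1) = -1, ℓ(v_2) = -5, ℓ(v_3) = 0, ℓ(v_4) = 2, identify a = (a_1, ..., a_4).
a = (2, -3, 2, 2)

Write a = (a_1, ..., a_4) in the standard basis. For each basis vector v_i, ℓ(v_i) = <v_i, a> is a linear equation in the a_j's. Collect the n equations into a matrix system V a = ℓ, where row i of V is v_i (expressed in the standard basis). Since V is invertible (lower-triangular with 1s on the diagonal, up to permutation), solve by back-substitution:
  V =
[[0, 1, 0, 1],
 [-1, 1, 0, 0],
 [-1, 0, 1, 0],
 [1, 0, 0, 0]]
  V a = (-1, -5, 0, 2)
Solving gives a = (2, -3, 2, 2).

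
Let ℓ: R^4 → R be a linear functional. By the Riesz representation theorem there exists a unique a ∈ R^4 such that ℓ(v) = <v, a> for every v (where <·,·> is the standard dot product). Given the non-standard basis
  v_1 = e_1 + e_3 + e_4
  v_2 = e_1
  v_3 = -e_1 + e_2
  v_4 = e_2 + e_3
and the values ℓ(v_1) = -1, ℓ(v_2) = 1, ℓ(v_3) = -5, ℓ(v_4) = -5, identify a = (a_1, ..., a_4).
a = (1, -4, -1, -1)

Write a = (a_1, ..., a_4) in the standard basis. For each basis vector v_i, ℓ(v_i) = <v_i, a> is a linear equation in the a_j's. Collect the n equations into a matrix system V a = ℓ, where row i of V is v_i (expressed in the standard basis). Since V is invertible (lower-triangular with 1s on the diagonal, up to permutation), solve by back-substitution:
  V =
[[1, 0, 1, 1],
 [1, 0, 0, 0],
 [-1, 1, 0, 0],
 [0, 1, 1, 0]]
  V a = (-1, 1, -5, -5)
Solving gives a = (1, -4, -1, -1).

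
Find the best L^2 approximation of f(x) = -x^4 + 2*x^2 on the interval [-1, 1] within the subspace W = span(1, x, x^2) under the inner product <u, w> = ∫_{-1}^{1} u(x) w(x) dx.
g(x) = 8*x^2/7 + 3/35

The best approximation g ∈ W is the orthogonal projection of f onto W. Writing g = a_0 + a_1 x + a_2 x^2, the coefficients solve the normal equations G · a = b where
  G_{ij} = <φ_i, φ_j> and b_i = <f, φ_i>, with φ_0 = 1, φ_1 = x, φ_2 = x^2.
G =
  [2, 0, 2/3]
  [0, 2/3, 0]
  [2/3, 0, 2/5],
b = (14/15, 0, 18/35).
Solving gives a_0 = 3/35, a_1 = 0, a_2 = 8/7, so
  g(x) = 8*x^2/7 + 3/35.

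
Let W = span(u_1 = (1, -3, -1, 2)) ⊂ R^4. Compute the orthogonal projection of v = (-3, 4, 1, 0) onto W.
proj_W(v) = (-16/15, 16/5, 16/15, -32/15)

Set up U = [u_1 | ... | u_1] ∈ R^(4×1). The projector onto W = col(U) is P = U (U^T U)^(-1) U^T.
Compute U^T U =
  [15],
and U^T v = (-16).
Solve U^T U · c = U^T v for the coefficients: c = (-16/15). The projection is proj_W(v) = U c.
Check: (v - proj_W(v)) · u_1 = 0  (should be 0).
Result: proj_W(v) = (-16/15, 16/5, 16/15, -32/15).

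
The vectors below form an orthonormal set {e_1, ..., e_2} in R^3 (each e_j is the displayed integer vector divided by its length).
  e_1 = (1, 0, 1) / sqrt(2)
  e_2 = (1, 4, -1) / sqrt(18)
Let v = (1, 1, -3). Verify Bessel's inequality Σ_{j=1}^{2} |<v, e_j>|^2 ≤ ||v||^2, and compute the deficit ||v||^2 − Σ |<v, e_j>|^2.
Σ |<v, e_j>|^2 = 50/9; ||v||^2 = 11; deficit = 49/9

Write each e_j = u_j / sqrt(<u_j, u_j>) where u_j is the displayed integer vector. Then <v, e_j> = <v, u_j> / sqrt(<u_j, u_j>), so |<v, e_j>|^2 = <v, u_j>^2 / <u_j, u_j>.
Coefficients: <v, e_1> = -2/sqrt(2), <v, e_2> = 8/sqrt(18).
Square and sum: Σ |<v, e_j>|^2 = 50/9.
Compute ||v||^2 = v·v = 11.
Deficit = 11 − 50/9 = 49/9 ≥ 0, confirming Bessel's inequality. (The deficit equals ||v − Σ <v,e_j> e_j||^2, the squared distance from v to span{e_j}.)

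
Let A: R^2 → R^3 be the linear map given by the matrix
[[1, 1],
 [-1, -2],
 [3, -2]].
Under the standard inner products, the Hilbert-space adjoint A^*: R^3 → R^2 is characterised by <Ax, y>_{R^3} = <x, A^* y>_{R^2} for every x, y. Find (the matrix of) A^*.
A^* = A^T =
[[1, -1, 3],
 [1, -2, -2]]

For real matrices with standard dot products, the defining identity <Ax, y> = <x, A^* y> gives (Ax)^T y = x^T (A^*) y, i.e. x^T A^T y = x^T (A^*) y. Since this holds for all x, y, we must have A^* = A^T. Therefore
A^* =
[[1, -1, 3],
 [1, -2, -2]].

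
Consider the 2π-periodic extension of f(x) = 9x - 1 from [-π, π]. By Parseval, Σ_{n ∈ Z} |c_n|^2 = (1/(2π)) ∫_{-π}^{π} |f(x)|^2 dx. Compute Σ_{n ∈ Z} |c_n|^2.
Σ |c_n|^2 = 27π^2 + 1

Expand and integrate term by term over [-π, π]:
  ∫ (9x)^2 dx = 81·(2π^3/3); ∫ 2·9·(-1)·x dx = 0 (odd integrand); ∫ (-1)^2 dx = 1·2π.
So (1/(2π)) ∫_{-π}^{π} (9x - 1)^2 dx = 81π^2/3 + 1 = 27π^2 + 1.
Parseval ⇒ Σ |c_n|^2 = 27π^2 + 1.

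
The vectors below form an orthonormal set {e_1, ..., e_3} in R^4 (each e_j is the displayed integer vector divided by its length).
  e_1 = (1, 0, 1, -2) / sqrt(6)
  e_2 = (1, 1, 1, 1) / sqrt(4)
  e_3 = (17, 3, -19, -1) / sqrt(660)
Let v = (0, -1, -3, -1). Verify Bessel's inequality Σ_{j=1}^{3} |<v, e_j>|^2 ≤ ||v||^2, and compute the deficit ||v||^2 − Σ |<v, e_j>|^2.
Σ |<v, e_j>|^2 = 11; ||v||^2 = 11; deficit = 0

Write each e_j = u_j / sqrt(<u_j, u_j>) where u_j is the displayed integer vector. Then <v, e_j> = <v, u_j> / sqrt(<u_j, u_j>), so |<v, e_j>|^2 = <v, u_j>^2 / <u_j, u_j>.
Coefficients: <v, e_1> = -1/sqrt(6), <v, e_2> = -5/sqrt(4), <v, e_3> = 55/sqrt(660).
Square and sum: Σ |<v, e_j>|^2 = 11.
Compute ||v||^2 = v·v = 11.
Deficit = 11 − 11 = 0 ≥ 0, confirming Bessel's inequality. (The deficit equals ||v − Σ <v,e_j> e_j||^2, the squared distance from v to span{e_j}.)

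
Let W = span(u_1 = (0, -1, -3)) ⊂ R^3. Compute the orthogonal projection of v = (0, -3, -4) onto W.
proj_W(v) = (0, -3/2, -9/2)

Set up U = [u_1 | ... | u_1] ∈ R^(3×1). The projector onto W = col(U) is P = U (U^T U)^(-1) U^T.
Compute U^T U =
  [10],
and U^T v = (15).
Solve U^T U · c = U^T v for the coefficients: c = (3/2). The projection is proj_W(v) = U c.
Check: (v - proj_W(v)) · u_1 = 0  (should be 0).
Result: proj_W(v) = (0, -3/2, -9/2).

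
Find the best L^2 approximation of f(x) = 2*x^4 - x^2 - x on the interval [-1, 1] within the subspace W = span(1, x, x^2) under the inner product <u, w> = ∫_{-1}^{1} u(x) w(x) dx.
g(x) = 5*x^2/7 - x - 6/35

The best approximation g ∈ W is the orthogonal projection of f onto W. Writing g = a_0 + a_1 x + a_2 x^2, the coefficients solve the normal equations G · a = b where
  G_{ij} = <φ_i, φ_j> and b_i = <f, φ_i>, with φ_0 = 1, φ_1 = x, φ_2 = x^2.
G =
  [2, 0, 2/3]
  [0, 2/3, 0]
  [2/3, 0, 2/5],
b = (2/15, -2/3, 6/35).
Solving gives a_0 = -6/35, a_1 = -1, a_2 = 5/7, so
  g(x) = 5*x^2/7 - x - 6/35.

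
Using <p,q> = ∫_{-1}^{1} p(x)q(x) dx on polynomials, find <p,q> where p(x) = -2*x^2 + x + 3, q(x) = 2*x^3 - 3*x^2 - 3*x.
<p,q> = -24/5

Expand the product: p(x)·q(x) = -4*x^5 + 8*x^4 + 9*x^3 - 12*x^2 - 9*x.
∫_{-1}^{1} of each monomial x^k gives [2/(k+1) if k even, 0 if k odd]. Integrating term-by-term (or equivalently evaluating the antiderivative F(x) = -2*x^6/3 + 8*x^5/5 + 9*x^4/4 - 4*x^3 - 9*x^2/2 at the endpoints):
  F(1) − F(−1) = -319/60 − (-31/60) = -24/5.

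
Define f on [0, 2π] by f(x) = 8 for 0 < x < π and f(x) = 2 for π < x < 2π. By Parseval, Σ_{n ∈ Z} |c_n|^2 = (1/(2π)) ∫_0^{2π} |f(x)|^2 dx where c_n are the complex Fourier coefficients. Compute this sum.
Σ |c_n|^2 = 34

Parseval equates the L^2 energy of f (normalised by 1/(2π)) with the ℓ^2 sum of its Fourier coefficients: (1/(2π)) ∫_0^{2π} |f|^2 = Σ |c_n|^2.
Compute the left side: (1/(2π)) [∫_0^π 8^2 dx + ∫_π^{2π} 2^2 dx] = (1/(2π)) · (64π + 4π) = (64 + 4)/2 = 34.
So Σ_{n ∈ Z} |c_n|^2 = 34.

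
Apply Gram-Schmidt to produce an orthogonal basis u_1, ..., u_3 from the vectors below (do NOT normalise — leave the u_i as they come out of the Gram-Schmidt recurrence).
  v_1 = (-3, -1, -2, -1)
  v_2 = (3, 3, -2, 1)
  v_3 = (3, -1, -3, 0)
Orthogonal basis:
  u_1 = (-3, -1, -2, -1)
  u_2 = (6/5, 12/5, -16/5, 2/5)
  u_3 = (41/22, -86/33, -43/33, -25/66)

Apply the Gram-Schmidt recurrence
  u_1 = v_1
  u_i = v_i − Σ_{j<i} ((v_i · u_j) / (u_j · u_j)) · u_j.

Step by step this gives:
  u_1 = (-3, -1, -2, -1)
  u_2 = (6/5, 12/5, -16/5, 2/5)
  u_3 = (41/22, -86/33, -43/33, -25/66)

Orthogonality check:
  u_2 · u_1 = 0 (should be 0)
  u_3 · u_1 = 0 (should be 0)
  u_3 · u_2 = 0 (should be 0)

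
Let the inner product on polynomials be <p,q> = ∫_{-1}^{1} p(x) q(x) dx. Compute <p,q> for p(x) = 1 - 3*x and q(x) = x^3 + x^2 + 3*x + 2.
<p,q> = -38/15

Expand the product: p(x)·q(x) = -3*x^4 - 2*x^3 - 8*x^2 - 3*x + 2.
∫_{-1}^{1} of each monomial x^k gives [2/(k+1) if k even, 0 if k odd]. Integrating term-by-term (or equivalently evaluating the antiderivative F(x) = -3*x^5/5 - x^4/2 - 8*x^3/3 - 3*x^2/2 + 2*x at the endpoints):
  F(1) − F(−1) = -49/15 − (-11/15) = -38/15.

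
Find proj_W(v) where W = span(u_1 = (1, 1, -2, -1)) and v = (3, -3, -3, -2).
proj_W(v) = (8/7, 8/7, -16/7, -8/7)

Set up U = [u_1 | ... | u_1] ∈ R^(4×1). The projector onto W = col(U) is P = U (U^T U)^(-1) U^T.
Compute U^T U =
  [7],
and U^T v = (8).
Solve U^T U · c = U^T v for the coefficients: c = (8/7). The projection is proj_W(v) = U c.
Check: (v - proj_W(v)) · u_1 = 0  (should be 0).
Result: proj_W(v) = (8/7, 8/7, -16/7, -8/7).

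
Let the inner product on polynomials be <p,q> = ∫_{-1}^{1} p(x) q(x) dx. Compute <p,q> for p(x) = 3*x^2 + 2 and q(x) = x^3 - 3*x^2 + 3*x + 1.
<p,q> = -8/5

Expand the product: p(x)·q(x) = 3*x^5 - 9*x^4 + 11*x^3 - 3*x^2 + 6*x + 2.
∫_{-1}^{1} of each monomial x^k gives [2/(k+1) if k even, 0 if k odd]. Integrating term-by-term (or equivalently evaluating the antiderivative F(x) = x^6/2 - 9*x^5/5 + 11*x^4/4 - x^3 + 3*x^2 + 2*x at the endpoints):
  F(1) − F(−1) = 109/20 − (141/20) = -8/5.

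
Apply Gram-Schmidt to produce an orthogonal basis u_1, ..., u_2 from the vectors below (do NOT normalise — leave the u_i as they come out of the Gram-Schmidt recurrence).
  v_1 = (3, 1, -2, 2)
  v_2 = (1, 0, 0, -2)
Orthogonal basis:
  u_1 = (3, 1, -2, 2)
  u_2 = (7/6, 1/18, -1/9, -17/9)

Apply the Gram-Schmidt recurrence
  u_1 = v_1
  u_i = v_i − Σ_{j<i} ((v_i · u_j) / (u_j · u_j)) · u_j.

Step by step this gives:
  u_1 = (3, 1, -2, 2)
  u_2 = (7/6, 1/18, -1/9, -17/9)

Orthogonality check:
  u_2 · u_1 = 0 (should be 0)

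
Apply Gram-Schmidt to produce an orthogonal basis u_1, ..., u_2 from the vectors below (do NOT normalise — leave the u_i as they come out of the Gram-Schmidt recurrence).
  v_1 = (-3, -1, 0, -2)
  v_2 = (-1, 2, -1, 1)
Orthogonal basis:
  u_1 = (-3, -1, 0, -2)
  u_2 = (-17/14, 27/14, -1, 6/7)

Apply the Gram-Schmidt recurrence
  u_1 = v_1
  u_i = v_i − Σ_{j<i} ((v_i · u_j) / (u_j · u_j)) · u_j.

Step by step this gives:
  u_1 = (-3, -1, 0, -2)
  u_2 = (-17/14, 27/14, -1, 6/7)

Orthogonality check:
  u_2 · u_1 = 0 (should be 0)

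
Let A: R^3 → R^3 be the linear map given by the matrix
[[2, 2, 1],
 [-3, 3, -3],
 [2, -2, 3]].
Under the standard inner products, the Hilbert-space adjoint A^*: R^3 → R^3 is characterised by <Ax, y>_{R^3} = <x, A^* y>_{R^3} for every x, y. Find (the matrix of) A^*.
A^* = A^T =
[[2, -3, 2],
 [2, 3, -2],
 [1, -3, 3]]

For real matrices with standard dot products, the defining identity <Ax, y> = <x, A^* y> gives (Ax)^T y = x^T (A^*) y, i.e. x^T A^T y = x^T (A^*) y. Since this holds for all x, y, we must have A^* = A^T. Therefore
A^* =
[[2, -3, 2],
 [2, 3, -2],
 [1, -3, 3]].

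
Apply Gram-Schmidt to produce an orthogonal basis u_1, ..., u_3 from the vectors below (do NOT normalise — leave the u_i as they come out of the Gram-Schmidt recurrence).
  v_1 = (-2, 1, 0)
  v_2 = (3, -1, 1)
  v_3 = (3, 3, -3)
Orthogonal basis:
  u_1 = (-2, 1, 0)
  u_2 = (1/5, 2/5, 1)
  u_3 = (2, 4, -2)

Apply the Gram-Schmidt recurrence
  u_1 = v_1
  u_i = v_i − Σ_{j<i} ((v_i · u_j) / (u_j · u_j)) · u_j.

Step by step this gives:
  u_1 = (-2, 1, 0)
  u_2 = (1/5, 2/5, 1)
  u_3 = (2, 4, -2)

Orthogonality check:
  u_2 · u_1 = 0 (should be 0)
  u_3 · u_1 = 0 (should be 0)
  u_3 · u_2 = 0 (should be 0)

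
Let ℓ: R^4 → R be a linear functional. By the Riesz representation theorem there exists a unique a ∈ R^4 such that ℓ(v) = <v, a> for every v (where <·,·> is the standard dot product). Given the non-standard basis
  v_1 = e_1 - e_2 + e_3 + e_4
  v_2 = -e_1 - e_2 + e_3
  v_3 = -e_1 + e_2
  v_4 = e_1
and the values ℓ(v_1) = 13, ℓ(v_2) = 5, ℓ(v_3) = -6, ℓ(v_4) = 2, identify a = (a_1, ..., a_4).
a = (2, -4, 3, 4)

Write a = (a_1, ..., a_4) in the standard basis. For each basis vector v_i, ℓ(v_i) = <v_i, a> is a linear equation in the a_j's. Collect the n equations into a matrix system V a = ℓ, where row i of V is v_i (expressed in the standard basis). Since V is invertible (lower-triangular with 1s on the diagonal, up to permutation), solve by back-substitution:
  V =
[[1, -1, 1, 1],
 [-1, -1, 1, 0],
 [-1, 1, 0, 0],
 [1, 0, 0, 0]]
  V a = (13, 5, -6, 2)
Solving gives a = (2, -4, 3, 4).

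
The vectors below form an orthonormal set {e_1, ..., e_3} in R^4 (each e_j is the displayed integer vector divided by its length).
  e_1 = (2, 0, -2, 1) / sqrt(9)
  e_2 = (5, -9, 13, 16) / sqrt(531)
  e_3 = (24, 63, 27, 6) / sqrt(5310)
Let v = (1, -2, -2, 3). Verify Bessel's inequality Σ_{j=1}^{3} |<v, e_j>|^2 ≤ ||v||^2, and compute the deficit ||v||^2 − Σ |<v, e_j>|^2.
Σ |<v, e_j>|^2 = 82/5; ||v||^2 = 18; deficit = 8/5

Write each e_j = u_j / sqrt(<u_j, u_j>) where u_j is the displayed integer vector. Then <v, e_j> = <v, u_j> / sqrt(<u_j, u_j>), so |<v, e_j>|^2 = <v, u_j>^2 / <u_j, u_j>.
Coefficients: <v, e_1> = 9/sqrt(9), <v, e_2> = 45/sqrt(531), <v, e_3> = -138/sqrt(5310).
Square and sum: Σ |<v, e_j>|^2 = 82/5.
Compute ||v||^2 = v·v = 18.
Deficit = 18 − 82/5 = 8/5 ≥ 0, confirming Bessel's inequality. (The deficit equals ||v − Σ <v,e_j> e_j||^2, the squared distance from v to span{e_j}.)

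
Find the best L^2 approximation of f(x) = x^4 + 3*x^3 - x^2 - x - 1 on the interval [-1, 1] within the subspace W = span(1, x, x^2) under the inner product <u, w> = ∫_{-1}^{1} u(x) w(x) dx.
g(x) = -x^2/7 + 4*x/5 - 38/35

The best approximation g ∈ W is the orthogonal projection of f onto W. Writing g = a_0 + a_1 x + a_2 x^2, the coefficients solve the normal equations G · a = b where
  G_{ij} = <φ_i, φ_j> and b_i = <f, φ_i>, with φ_0 = 1, φ_1 = x, φ_2 = x^2.
G =
  [2, 0, 2/3]
  [0, 2/3, 0]
  [2/3, 0, 2/5],
b = (-34/15, 8/15, -82/105).
Solving gives a_0 = -38/35, a_1 = 4/5, a_2 = -1/7, so
  g(x) = -x^2/7 + 4*x/5 - 38/35.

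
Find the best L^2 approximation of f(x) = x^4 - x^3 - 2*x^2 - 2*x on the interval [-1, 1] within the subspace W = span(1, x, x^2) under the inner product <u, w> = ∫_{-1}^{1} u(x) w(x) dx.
g(x) = -8*x^2/7 - 13*x/5 - 3/35

The best approximation g ∈ W is the orthogonal projection of f onto W. Writing g = a_0 + a_1 x + a_2 x^2, the coefficients solve the normal equations G · a = b where
  G_{ij} = <φ_i, φ_j> and b_i = <f, φ_i>, with φ_0 = 1, φ_1 = x, φ_2 = x^2.
G =
  [2, 0, 2/3]
  [0, 2/3, 0]
  [2/3, 0, 2/5],
b = (-14/15, -26/15, -18/35).
Solving gives a_0 = -3/35, a_1 = -13/5, a_2 = -8/7, so
  g(x) = -8*x^2/7 - 13*x/5 - 3/35.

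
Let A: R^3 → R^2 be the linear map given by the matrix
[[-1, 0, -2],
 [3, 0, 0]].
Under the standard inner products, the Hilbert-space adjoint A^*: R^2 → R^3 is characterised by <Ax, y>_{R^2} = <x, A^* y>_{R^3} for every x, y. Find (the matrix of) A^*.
A^* = A^T =
[[-1, 3],
 [0, 0],
 [-2, 0]]

For real matrices with standard dot products, the defining identity <Ax, y> = <x, A^* y> gives (Ax)^T y = x^T (A^*) y, i.e. x^T A^T y = x^T (A^*) y. Since this holds for all x, y, we must have A^* = A^T. Therefore
A^* =
[[-1, 3],
 [0, 0],
 [-2, 0]].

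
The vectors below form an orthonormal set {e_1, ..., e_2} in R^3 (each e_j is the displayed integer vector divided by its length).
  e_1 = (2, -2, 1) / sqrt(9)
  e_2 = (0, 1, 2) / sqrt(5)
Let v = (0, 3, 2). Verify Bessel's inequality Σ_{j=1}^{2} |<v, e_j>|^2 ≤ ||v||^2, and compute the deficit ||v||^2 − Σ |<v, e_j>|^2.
Σ |<v, e_j>|^2 = 521/45; ||v||^2 = 13; deficit = 64/45

Write each e_j = u_j / sqrt(<u_j, u_j>) where u_j is the displayed integer vector. Then <v, e_j> = <v, u_j> / sqrt(<u_j, u_j>), so |<v, e_j>|^2 = <v, u_j>^2 / <u_j, u_j>.
Coefficients: <v, e_1> = -4/sqrt(9), <v, e_2> = 7/sqrt(5).
Square and sum: Σ |<v, e_j>|^2 = 521/45.
Compute ||v||^2 = v·v = 13.
Deficit = 13 − 521/45 = 64/45 ≥ 0, confirming Bessel's inequality. (The deficit equals ||v − Σ <v,e_j> e_j||^2, the squared distance from v to span{e_j}.)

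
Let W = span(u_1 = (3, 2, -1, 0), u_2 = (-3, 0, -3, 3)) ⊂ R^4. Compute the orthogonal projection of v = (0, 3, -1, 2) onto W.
proj_W(v) = (25/38, 27/19, -83/38, 28/19)

Set up U = [u_1 | ... | u_2] ∈ R^(4×2). The projector onto W = col(U) is P = U (U^T U)^(-1) U^T.
Compute U^T U =
  [14, -6]
  [-6, 27],
and U^T v = (7, 9).
Solve U^T U · c = U^T v for the coefficients: c = (27/38, 28/57). The projection is proj_W(v) = U c.
Check: (v - proj_W(v)) · u_1 = 0  (should be 0).
Check: (v - proj_W(v)) · u_2 = 0  (should be 0).
Result: proj_W(v) = (25/38, 27/19, -83/38, 28/19).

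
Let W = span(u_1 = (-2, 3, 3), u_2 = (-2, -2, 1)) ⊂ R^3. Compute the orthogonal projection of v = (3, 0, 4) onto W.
proj_W(v) = (-12/197, 268/197, 118/197)

Set up U = [u_1 | ... | u_2] ∈ R^(3×2). The projector onto W = col(U) is P = U (U^T U)^(-1) U^T.
Compute U^T U =
  [22, 1]
  [1, 9],
and U^T v = (6, -2).
Solve U^T U · c = U^T v for the coefficients: c = (56/197, -50/197). The projection is proj_W(v) = U c.
Check: (v - proj_W(v)) · u_1 = 0  (should be 0).
Check: (v - proj_W(v)) · u_2 = 0  (should be 0).
Result: proj_W(v) = (-12/197, 268/197, 118/197).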